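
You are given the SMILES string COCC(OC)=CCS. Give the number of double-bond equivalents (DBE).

1

Molecular formula: C6H12O2S.
DoU = (2C + 2 + N − H − X) / 2, where X is the halogen count and O/S are ignored.
    = (2·6 + 2 + 0 − 12 − 0) / 2 = 2 / 2 = 1.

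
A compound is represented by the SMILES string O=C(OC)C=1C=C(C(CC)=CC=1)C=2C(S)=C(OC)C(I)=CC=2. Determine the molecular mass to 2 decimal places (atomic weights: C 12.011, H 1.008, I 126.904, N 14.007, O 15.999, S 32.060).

First, the molecular formula is C17H17IO3S (counting implicit H from valence).
  C: 17 × 12.011 = 204.187
  H: 17 × 1.008 = 17.136
  I: 1 × 126.904 = 126.904
  O: 3 × 15.999 = 47.997
  S: 1 × 32.060 = 32.060
Sum: 17×12.011 + 17×1.008 + 1×126.904 + 3×15.999 + 1×32.060 = 428.284 → 428.28 g/mol.

428.28 g/mol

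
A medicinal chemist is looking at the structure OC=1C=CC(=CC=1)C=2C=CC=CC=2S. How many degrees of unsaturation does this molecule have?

Molecular formula: C12H10OS.
DoU = (2C + 2 + N − H − X) / 2, where X is the halogen count and O/S are ignored.
    = (2·12 + 2 + 0 − 10 − 0) / 2 = 16 / 2 = 8.

8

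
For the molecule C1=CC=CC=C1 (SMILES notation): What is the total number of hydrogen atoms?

6

Walk through each heavy atom and fill implicit hydrogens from standard valence (C 4, N 3, O 2, S 2, halogen 1):
  atom 1: C, bond orders sum to 3 (valence 4) → 1 H
  atom 2: C, bond orders sum to 3 (valence 4) → 1 H
  atom 3: C, bond orders sum to 3 (valence 4) → 1 H
  atom 4: C, bond orders sum to 3 (valence 4) → 1 H
  atom 5: C, bond orders sum to 3 (valence 4) → 1 H
  atom 6: C, bond orders sum to 3 (valence 4) → 1 H
Total hydrogens: 6.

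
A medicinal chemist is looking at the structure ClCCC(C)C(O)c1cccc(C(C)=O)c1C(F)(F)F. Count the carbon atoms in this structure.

Count every carbon token in the SMILES (each C, including those in ring-closure positions and inside branches).
Carbon count: 14.

14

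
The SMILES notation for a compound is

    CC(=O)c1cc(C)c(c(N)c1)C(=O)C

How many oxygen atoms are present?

Scan the SMILES for O atoms (remember two-letter symbols like Cl and Br are single atoms).
Oxygen count: 2.

2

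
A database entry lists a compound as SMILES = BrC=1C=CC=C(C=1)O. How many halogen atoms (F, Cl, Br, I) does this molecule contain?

Halogen atoms appear at heavy-atom position 1 (1×Br).
Other groups present: 1 hydroxyl.
Halogen count: 1.

1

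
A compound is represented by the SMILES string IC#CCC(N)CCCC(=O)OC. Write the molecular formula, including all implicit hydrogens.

C9H14INO2

Walk through each heavy atom and fill implicit hydrogens from standard valence (C 4, N 3, O 2, S 2, halogen 1):
  atom 1: I (halogen, monovalent) → 0 H
  atom 2: C, bond orders sum to 4 (valence 4) → 0 H
  atom 3: C, bond orders sum to 4 (valence 4) → 0 H
  atom 4: C, bond orders sum to 2 (valence 4) → 2 H
  atom 5: C, bond orders sum to 3 (valence 4) → 1 H
  atom 6: N, bond orders sum to 1 (valence 3) → 2 H
  atom 7: C, bond orders sum to 2 (valence 4) → 2 H
  atom 8: C, bond orders sum to 2 (valence 4) → 2 H
  atom 9: C, bond orders sum to 2 (valence 4) → 2 H
  atom 10: C, bond orders sum to 4 (valence 4) → 0 H
  atom 11: O, bond orders sum to 2 (valence 2) → 0 H
  atom 12: O, bond orders sum to 2 (valence 2) → 0 H
  atom 13: C, bond orders sum to 1 (valence 4) → 3 H
Totals → C:9, H:14, I:1, N:1, O:2.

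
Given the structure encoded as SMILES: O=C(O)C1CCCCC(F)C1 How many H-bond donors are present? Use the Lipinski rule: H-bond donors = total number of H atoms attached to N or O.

Donors: find every N or O and count the H atoms it carries.
  atom 1 (O): bond orders sum to 2 → 0 H
  atom 3 (O): bond orders sum to 1 → 1 H
Lipinski HBD = 1.

1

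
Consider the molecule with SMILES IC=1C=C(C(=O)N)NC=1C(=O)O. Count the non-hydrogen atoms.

12

Every atom symbol written in the SMILES (organic subset) is one heavy atom; implicit H are not written.
Heavy atoms by element → C:6, I:1, N:2, O:3.
Total: 12.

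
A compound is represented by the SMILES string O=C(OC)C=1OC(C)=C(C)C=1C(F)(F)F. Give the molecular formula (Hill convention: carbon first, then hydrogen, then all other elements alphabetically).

Walk through each heavy atom and fill implicit hydrogens from standard valence (C 4, N 3, O 2, S 2, halogen 1):
  atom 1: O, bond orders sum to 2 (valence 2) → 0 H
  atom 2: C, bond orders sum to 4 (valence 4) → 0 H
  atom 3: O, bond orders sum to 2 (valence 2) → 0 H
  atom 4: C, bond orders sum to 1 (valence 4) → 3 H
  atom 5: C, bond orders sum to 4 (valence 4) → 0 H
  atom 6: O, bond orders sum to 2 (valence 2) → 0 H
  atom 7: C, bond orders sum to 4 (valence 4) → 0 H
  atom 8: C, bond orders sum to 1 (valence 4) → 3 H
  atom 9: C, bond orders sum to 4 (valence 4) → 0 H
  atom 10: C, bond orders sum to 1 (valence 4) → 3 H
  atom 11: C, bond orders sum to 4 (valence 4) → 0 H
  atom 12: C, bond orders sum to 4 (valence 4) → 0 H
  atom 13: F (halogen, monovalent) → 0 H
  atom 14: F (halogen, monovalent) → 0 H
  atom 15: F (halogen, monovalent) → 0 H
Totals → C:9, H:9, F:3, O:3.
In Hill order: C9H9F3O3.

C9H9F3O3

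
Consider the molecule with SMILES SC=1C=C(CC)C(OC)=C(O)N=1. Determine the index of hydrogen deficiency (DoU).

Degree of unsaturation = (number of rings) + (number of π bonds).
Ring closures in the SMILES: 1.
π bonds: 3 double bonds (each 1 DoU) → 3 DoU from unsaturation.
Total DoU = 1 + 3 = 4.

4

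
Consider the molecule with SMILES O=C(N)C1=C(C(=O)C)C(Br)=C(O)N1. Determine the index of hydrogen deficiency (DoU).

Molecular formula: C7H7BrN2O3.
DoU = (2C + 2 + N − H − X) / 2, where X is the halogen count and O/S are ignored.
    = (2·7 + 2 + 2 − 7 − 1) / 2 = 10 / 2 = 5.

5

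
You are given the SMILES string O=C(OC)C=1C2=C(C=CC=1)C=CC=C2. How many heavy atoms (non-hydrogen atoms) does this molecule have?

14

Every atom symbol written in the SMILES (organic subset) is one heavy atom; implicit H are not written.
Heavy atoms by element → C:12, O:2.
Total: 14.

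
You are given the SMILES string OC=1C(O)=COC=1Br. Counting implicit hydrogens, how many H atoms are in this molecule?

Walk through each heavy atom and fill implicit hydrogens from standard valence (C 4, N 3, O 2, S 2, halogen 1):
  atom 1: O, bond orders sum to 1 (valence 2) → 1 H
  atom 2: C, bond orders sum to 4 (valence 4) → 0 H
  atom 3: C, bond orders sum to 4 (valence 4) → 0 H
  atom 4: O, bond orders sum to 1 (valence 2) → 1 H
  atom 5: C, bond orders sum to 3 (valence 4) → 1 H
  atom 6: O, bond orders sum to 2 (valence 2) → 0 H
  atom 7: C, bond orders sum to 4 (valence 4) → 0 H
  atom 8: Br (halogen, monovalent) → 0 H
Total hydrogens: 3.

3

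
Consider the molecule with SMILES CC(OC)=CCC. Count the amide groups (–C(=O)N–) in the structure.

Scan the SMILES for the amide motif — none present.
Groups that are present: 1 alkene, 1 ether.

0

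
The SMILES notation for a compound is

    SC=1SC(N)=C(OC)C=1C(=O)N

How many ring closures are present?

1

In SMILES, each pair of matching ring-closure digits denotes one ring-closing bond; the number of such bonds equals the number of independent rings.
Ring-closure bonds here: 1.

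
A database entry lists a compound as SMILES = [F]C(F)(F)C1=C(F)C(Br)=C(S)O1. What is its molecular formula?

C5HBrF4OS

Walk through each heavy atom and fill implicit hydrogens from standard valence (C 4, N 3, O 2, S 2, halogen 1):
  atom 1: F with explicit H count 0
  atom 2: C, bond orders sum to 4 (valence 4) → 0 H
  atom 3: F (halogen, monovalent) → 0 H
  atom 4: F (halogen, monovalent) → 0 H
  atom 5: C, bond orders sum to 4 (valence 4) → 0 H
  atom 6: C, bond orders sum to 4 (valence 4) → 0 H
  atom 7: F (halogen, monovalent) → 0 H
  atom 8: C, bond orders sum to 4 (valence 4) → 0 H
  atom 9: Br (halogen, monovalent) → 0 H
  atom 10: C, bond orders sum to 4 (valence 4) → 0 H
  atom 11: S, bond orders sum to 1 (valence 2) → 1 H
  atom 12: O, bond orders sum to 2 (valence 2) → 0 H
Totals → C:5, H:1, Br:1, F:4, O:1, S:1.
In Hill order: C5HBrF4OS.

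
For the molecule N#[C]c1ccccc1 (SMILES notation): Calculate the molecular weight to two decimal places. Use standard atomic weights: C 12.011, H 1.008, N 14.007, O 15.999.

First, the molecular formula is C7H5N (counting implicit H from valence).
  C: 7 × 12.011 = 84.077
  H: 5 × 1.008 = 5.040
  N: 1 × 14.007 = 14.007
Sum: 7×12.011 + 5×1.008 + 1×14.007 = 103.124 → 103.12 g/mol.

103.12 g/mol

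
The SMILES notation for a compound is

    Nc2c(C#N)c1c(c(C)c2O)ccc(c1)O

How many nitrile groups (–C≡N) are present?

1

The nitrile motif appears at heavy-atom position 4 in the SMILES.
Other groups present: 2 hydroxyl, 1 primary amine.
Nitrile count: 1.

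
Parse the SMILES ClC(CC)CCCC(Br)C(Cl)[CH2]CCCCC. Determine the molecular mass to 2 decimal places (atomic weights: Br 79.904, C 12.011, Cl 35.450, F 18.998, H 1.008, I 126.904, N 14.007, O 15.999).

346.17 g/mol

First, the molecular formula is C14H27BrCl2 (counting implicit H from valence).
  Br: 1 × 79.904 = 79.904
  C: 14 × 12.011 = 168.154
  Cl: 2 × 35.450 = 70.900
  H: 27 × 1.008 = 27.216
Sum: 1×79.904 + 14×12.011 + 2×35.450 + 27×1.008 = 346.174 → 346.17 g/mol.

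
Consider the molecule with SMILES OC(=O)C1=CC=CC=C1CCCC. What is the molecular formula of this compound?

C11H14O2

Walk through each heavy atom and fill implicit hydrogens from standard valence (C 4, N 3, O 2, S 2, halogen 1):
  atom 1: O, bond orders sum to 1 (valence 2) → 1 H
  atom 2: C, bond orders sum to 4 (valence 4) → 0 H
  atom 3: O, bond orders sum to 2 (valence 2) → 0 H
  atom 4: C, bond orders sum to 4 (valence 4) → 0 H
  atom 5: C, bond orders sum to 3 (valence 4) → 1 H
  atom 6: C, bond orders sum to 3 (valence 4) → 1 H
  atom 7: C, bond orders sum to 3 (valence 4) → 1 H
  atom 8: C, bond orders sum to 3 (valence 4) → 1 H
  atom 9: C, bond orders sum to 4 (valence 4) → 0 H
  atom 10: C, bond orders sum to 2 (valence 4) → 2 H
  atom 11: C, bond orders sum to 2 (valence 4) → 2 H
  atom 12: C, bond orders sum to 2 (valence 4) → 2 H
  atom 13: C, bond orders sum to 1 (valence 4) → 3 H
Totals → C:11, H:14, O:2.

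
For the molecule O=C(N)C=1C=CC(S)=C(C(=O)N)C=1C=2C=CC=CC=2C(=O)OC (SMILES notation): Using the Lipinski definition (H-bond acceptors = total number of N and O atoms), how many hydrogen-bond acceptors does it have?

6

N atoms: 2; O atoms: 4.
Lipinski HBA = 2 + 4 = 6.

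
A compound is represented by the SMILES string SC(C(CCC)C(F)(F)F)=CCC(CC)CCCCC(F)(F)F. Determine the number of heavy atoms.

23

Every atom symbol written in the SMILES (organic subset) is one heavy atom; implicit H are not written.
Heavy atoms by element → C:16, F:6, S:1.
Total: 23.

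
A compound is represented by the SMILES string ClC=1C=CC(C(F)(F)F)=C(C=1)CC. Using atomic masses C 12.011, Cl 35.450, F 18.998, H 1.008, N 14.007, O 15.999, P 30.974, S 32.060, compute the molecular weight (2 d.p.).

208.61 g/mol

First, the molecular formula is C9H8ClF3 (counting implicit H from valence).
  C: 9 × 12.011 = 108.099
  Cl: 1 × 35.450 = 35.450
  F: 3 × 18.998 = 56.994
  H: 8 × 1.008 = 8.064
Sum: 9×12.011 + 1×35.450 + 3×18.998 + 8×1.008 = 208.607 → 208.61 g/mol.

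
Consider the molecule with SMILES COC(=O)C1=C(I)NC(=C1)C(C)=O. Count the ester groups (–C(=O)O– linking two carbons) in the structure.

The ester motif appears at heavy-atom position 3 in the SMILES.
Other groups present: 1 ketone.
Ester count: 1.

1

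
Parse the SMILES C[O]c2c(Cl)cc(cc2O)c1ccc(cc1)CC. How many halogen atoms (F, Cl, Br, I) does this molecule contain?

1

Halogen atoms appear at heavy-atom position 5 (1×Cl).
Other groups present: 1 ether, 1 hydroxyl.
Halogen count: 1.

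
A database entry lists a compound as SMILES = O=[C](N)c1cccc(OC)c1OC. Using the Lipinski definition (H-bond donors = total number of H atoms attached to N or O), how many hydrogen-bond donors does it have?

2

Donors: find every N or O and count the H atoms it carries.
  atom 1 (O): bond orders sum to 2 → 0 H
  atom 3 (N): bond orders sum to 1 → 2 H
  atom 9 (O): bond orders sum to 2 → 0 H
  atom 12 (O): bond orders sum to 2 → 0 H
Lipinski HBD = 2.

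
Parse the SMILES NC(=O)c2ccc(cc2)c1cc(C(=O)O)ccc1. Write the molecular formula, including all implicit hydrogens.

C14H11NO3

Walk through each heavy atom and fill implicit hydrogens from standard valence (C 4, N 3, O 2, S 2, halogen 1); for lowercase aromatic atoms, an aromatic c carries 1 H when it has two neighbours and 0 H with three, and aromatic n carries 0 H:
  atom 1: N, bond orders sum to 1 (valence 3) → 2 H
  atom 2: C, bond orders sum to 4 (valence 4) → 0 H
  atom 3: O, bond orders sum to 2 (valence 2) → 0 H
  atom 4: aromatic c, 3 neighbours → 0 H
  atom 5: aromatic c, 2 neighbours → 1 H
  atom 6: aromatic c, 2 neighbours → 1 H
  atom 7: aromatic c, 3 neighbours → 0 H
  atom 8: aromatic c, 2 neighbours → 1 H
  atom 9: aromatic c, 2 neighbours → 1 H
  atom 10: aromatic c, 3 neighbours → 0 H
  atom 11: aromatic c, 2 neighbours → 1 H
  atom 12: aromatic c, 3 neighbours → 0 H
  atom 13: C, bond orders sum to 4 (valence 4) → 0 H
  atom 14: O, bond orders sum to 2 (valence 2) → 0 H
  atom 15: O, bond orders sum to 1 (valence 2) → 1 H
  atom 16: aromatic c, 2 neighbours → 1 H
  atom 17: aromatic c, 2 neighbours → 1 H
  atom 18: aromatic c, 2 neighbours → 1 H
Totals → C:14, H:11, N:1, O:3.
In Hill order: C14H11NO3.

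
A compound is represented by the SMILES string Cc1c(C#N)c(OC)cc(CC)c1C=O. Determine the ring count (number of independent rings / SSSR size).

1

In SMILES, each pair of matching ring-closure digits denotes one ring-closing bond; the number of such bonds equals the number of independent rings.
Ring-closure bonds here: 1.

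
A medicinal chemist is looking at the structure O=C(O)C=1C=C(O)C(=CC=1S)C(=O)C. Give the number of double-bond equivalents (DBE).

6

Molecular formula: C9H8O4S.
DoU = (2C + 2 + N − H − X) / 2, where X is the halogen count and O/S are ignored.
    = (2·9 + 2 + 0 − 8 − 0) / 2 = 12 / 2 = 6.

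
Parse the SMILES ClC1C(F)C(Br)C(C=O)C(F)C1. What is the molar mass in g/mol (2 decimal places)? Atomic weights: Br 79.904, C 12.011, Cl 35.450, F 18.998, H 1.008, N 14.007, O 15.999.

First, the molecular formula is C7H8BrClF2O (counting implicit H from valence).
  Br: 1 × 79.904 = 79.904
  C: 7 × 12.011 = 84.077
  Cl: 1 × 35.450 = 35.450
  F: 2 × 18.998 = 37.996
  H: 8 × 1.008 = 8.064
  O: 1 × 15.999 = 15.999
Sum: 1×79.904 + 7×12.011 + 1×35.450 + 2×18.998 + 8×1.008 + 1×15.999 = 261.490 → 261.49 g/mol.

261.49 g/mol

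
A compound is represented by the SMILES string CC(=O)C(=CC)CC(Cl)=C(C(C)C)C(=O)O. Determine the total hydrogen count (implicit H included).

Walk through each heavy atom and fill implicit hydrogens from standard valence (C 4, N 3, O 2, S 2, halogen 1):
  atom 1: C, bond orders sum to 1 (valence 4) → 3 H
  atom 2: C, bond orders sum to 4 (valence 4) → 0 H
  atom 3: O, bond orders sum to 2 (valence 2) → 0 H
  atom 4: C, bond orders sum to 4 (valence 4) → 0 H
  atom 5: C, bond orders sum to 3 (valence 4) → 1 H
  atom 6: C, bond orders sum to 1 (valence 4) → 3 H
  atom 7: C, bond orders sum to 2 (valence 4) → 2 H
  atom 8: C, bond orders sum to 4 (valence 4) → 0 H
  atom 9: Cl (halogen, monovalent) → 0 H
  atom 10: C, bond orders sum to 4 (valence 4) → 0 H
  atom 11: C, bond orders sum to 3 (valence 4) → 1 H
  atom 12: C, bond orders sum to 1 (valence 4) → 3 H
  atom 13: C, bond orders sum to 1 (valence 4) → 3 H
  atom 14: C, bond orders sum to 4 (valence 4) → 0 H
  atom 15: O, bond orders sum to 2 (valence 2) → 0 H
  atom 16: O, bond orders sum to 1 (valence 2) → 1 H
Total hydrogens: 17.

17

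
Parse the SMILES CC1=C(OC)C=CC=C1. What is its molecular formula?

C8H10O

Walk through each heavy atom and fill implicit hydrogens from standard valence (C 4, N 3, O 2, S 2, halogen 1):
  atom 1: C, bond orders sum to 1 (valence 4) → 3 H
  atom 2: C, bond orders sum to 4 (valence 4) → 0 H
  atom 3: C, bond orders sum to 4 (valence 4) → 0 H
  atom 4: O, bond orders sum to 2 (valence 2) → 0 H
  atom 5: C, bond orders sum to 1 (valence 4) → 3 H
  atom 6: C, bond orders sum to 3 (valence 4) → 1 H
  atom 7: C, bond orders sum to 3 (valence 4) → 1 H
  atom 8: C, bond orders sum to 3 (valence 4) → 1 H
  atom 9: C, bond orders sum to 3 (valence 4) → 1 H
Totals → C:8, H:10, O:1.
In Hill order: C8H10O.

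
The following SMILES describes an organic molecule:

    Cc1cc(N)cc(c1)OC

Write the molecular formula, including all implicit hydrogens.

C8H11NO

Walk through each heavy atom and fill implicit hydrogens from standard valence (C 4, N 3, O 2, S 2, halogen 1); for lowercase aromatic atoms, an aromatic c carries 1 H when it has two neighbours and 0 H with three, and aromatic n carries 0 H:
  atom 1: C, bond orders sum to 1 (valence 4) → 3 H
  atom 2: aromatic c, 3 neighbours → 0 H
  atom 3: aromatic c, 2 neighbours → 1 H
  atom 4: aromatic c, 3 neighbours → 0 H
  atom 5: N, bond orders sum to 1 (valence 3) → 2 H
  atom 6: aromatic c, 2 neighbours → 1 H
  atom 7: aromatic c, 3 neighbours → 0 H
  atom 8: aromatic c, 2 neighbours → 1 H
  atom 9: O, bond orders sum to 2 (valence 2) → 0 H
  atom 10: C, bond orders sum to 1 (valence 4) → 3 H
Totals → C:8, H:11, N:1, O:1.
In Hill order: C8H11NO.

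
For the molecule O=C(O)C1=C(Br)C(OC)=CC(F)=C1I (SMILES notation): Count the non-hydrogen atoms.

14

Every atom symbol written in the SMILES (organic subset) is one heavy atom; implicit H are not written.
Heavy atoms by element → Br:1, C:8, F:1, I:1, O:3.
Total: 14.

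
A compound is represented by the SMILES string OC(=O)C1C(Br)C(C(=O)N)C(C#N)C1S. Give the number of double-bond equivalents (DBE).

5

Molecular formula: C8H9BrN2O3S.
DoU = (2C + 2 + N − H − X) / 2, where X is the halogen count and O/S are ignored.
    = (2·8 + 2 + 2 − 9 − 1) / 2 = 10 / 2 = 5.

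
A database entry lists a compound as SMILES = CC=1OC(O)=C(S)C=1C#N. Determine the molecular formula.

C6H5NO2S

Walk through each heavy atom and fill implicit hydrogens from standard valence (C 4, N 3, O 2, S 2, halogen 1):
  atom 1: C, bond orders sum to 1 (valence 4) → 3 H
  atom 2: C, bond orders sum to 4 (valence 4) → 0 H
  atom 3: O, bond orders sum to 2 (valence 2) → 0 H
  atom 4: C, bond orders sum to 4 (valence 4) → 0 H
  atom 5: O, bond orders sum to 1 (valence 2) → 1 H
  atom 6: C, bond orders sum to 4 (valence 4) → 0 H
  atom 7: S, bond orders sum to 1 (valence 2) → 1 H
  atom 8: C, bond orders sum to 4 (valence 4) → 0 H
  atom 9: C, bond orders sum to 4 (valence 4) → 0 H
  atom 10: N, bond orders sum to 3 (valence 3) → 0 H
Totals → C:6, H:5, N:1, O:2, S:1.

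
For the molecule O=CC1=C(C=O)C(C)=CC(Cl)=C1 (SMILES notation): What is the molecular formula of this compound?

C9H7ClO2

Walk through each heavy atom and fill implicit hydrogens from standard valence (C 4, N 3, O 2, S 2, halogen 1):
  atom 1: O, bond orders sum to 2 (valence 2) → 0 H
  atom 2: C, bond orders sum to 3 (valence 4) → 1 H
  atom 3: C, bond orders sum to 4 (valence 4) → 0 H
  atom 4: C, bond orders sum to 4 (valence 4) → 0 H
  atom 5: C, bond orders sum to 3 (valence 4) → 1 H
  atom 6: O, bond orders sum to 2 (valence 2) → 0 H
  atom 7: C, bond orders sum to 4 (valence 4) → 0 H
  atom 8: C, bond orders sum to 1 (valence 4) → 3 H
  atom 9: C, bond orders sum to 3 (valence 4) → 1 H
  atom 10: C, bond orders sum to 4 (valence 4) → 0 H
  atom 11: Cl (halogen, monovalent) → 0 H
  atom 12: C, bond orders sum to 3 (valence 4) → 1 H
Totals → C:9, H:7, Cl:1, O:2.
In Hill order: C9H7ClO2.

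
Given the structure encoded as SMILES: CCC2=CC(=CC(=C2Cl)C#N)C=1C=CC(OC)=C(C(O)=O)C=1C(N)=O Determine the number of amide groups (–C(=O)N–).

The amide motif appears at heavy-atom position 23 in the SMILES.
Other groups present: 1 carboxylic acid, 1 ether, 1 nitrile.
Amide count: 1.

1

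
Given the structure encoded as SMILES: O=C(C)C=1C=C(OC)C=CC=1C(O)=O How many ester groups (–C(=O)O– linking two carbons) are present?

0

Scan the SMILES for the ester motif — none present.
Groups that are present: 1 carboxylic acid, 1 ether, 1 ketone.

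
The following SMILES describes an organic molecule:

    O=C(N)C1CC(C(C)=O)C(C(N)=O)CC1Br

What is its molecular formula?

Walk through each heavy atom and fill implicit hydrogens from standard valence (C 4, N 3, O 2, S 2, halogen 1):
  atom 1: O, bond orders sum to 2 (valence 2) → 0 H
  atom 2: C, bond orders sum to 4 (valence 4) → 0 H
  atom 3: N, bond orders sum to 1 (valence 3) → 2 H
  atom 4: C, bond orders sum to 3 (valence 4) → 1 H
  atom 5: C, bond orders sum to 2 (valence 4) → 2 H
  atom 6: C, bond orders sum to 3 (valence 4) → 1 H
  atom 7: C, bond orders sum to 4 (valence 4) → 0 H
  atom 8: C, bond orders sum to 1 (valence 4) → 3 H
  atom 9: O, bond orders sum to 2 (valence 2) → 0 H
  atom 10: C, bond orders sum to 3 (valence 4) → 1 H
  atom 11: C, bond orders sum to 4 (valence 4) → 0 H
  atom 12: N, bond orders sum to 1 (valence 3) → 2 H
  atom 13: O, bond orders sum to 2 (valence 2) → 0 H
  atom 14: C, bond orders sum to 2 (valence 4) → 2 H
  atom 15: C, bond orders sum to 3 (valence 4) → 1 H
  atom 16: Br (halogen, monovalent) → 0 H
Totals → C:10, H:15, Br:1, N:2, O:3.
In Hill order: C10H15BrN2O3.

C10H15BrN2O3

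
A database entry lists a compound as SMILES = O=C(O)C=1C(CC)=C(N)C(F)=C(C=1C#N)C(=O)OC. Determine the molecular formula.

C12H11FN2O4

Walk through each heavy atom and fill implicit hydrogens from standard valence (C 4, N 3, O 2, S 2, halogen 1):
  atom 1: O, bond orders sum to 2 (valence 2) → 0 H
  atom 2: C, bond orders sum to 4 (valence 4) → 0 H
  atom 3: O, bond orders sum to 1 (valence 2) → 1 H
  atom 4: C, bond orders sum to 4 (valence 4) → 0 H
  atom 5: C, bond orders sum to 4 (valence 4) → 0 H
  atom 6: C, bond orders sum to 2 (valence 4) → 2 H
  atom 7: C, bond orders sum to 1 (valence 4) → 3 H
  atom 8: C, bond orders sum to 4 (valence 4) → 0 H
  atom 9: N, bond orders sum to 1 (valence 3) → 2 H
  atom 10: C, bond orders sum to 4 (valence 4) → 0 H
  atom 11: F (halogen, monovalent) → 0 H
  atom 12: C, bond orders sum to 4 (valence 4) → 0 H
  atom 13: C, bond orders sum to 4 (valence 4) → 0 H
  atom 14: C, bond orders sum to 4 (valence 4) → 0 H
  atom 15: N, bond orders sum to 3 (valence 3) → 0 H
  atom 16: C, bond orders sum to 4 (valence 4) → 0 H
  atom 17: O, bond orders sum to 2 (valence 2) → 0 H
  atom 18: O, bond orders sum to 2 (valence 2) → 0 H
  atom 19: C, bond orders sum to 1 (valence 4) → 3 H
Totals → C:12, H:11, F:1, N:2, O:4.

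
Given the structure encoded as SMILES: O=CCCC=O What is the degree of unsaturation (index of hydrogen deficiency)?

2

Degree of unsaturation = (number of rings) + (number of π bonds).
Ring closures in the SMILES: 0.
π bonds: 2 double bonds (each 1 DoU) → 2 DoU from unsaturation.
Total DoU = 0 + 2 = 2.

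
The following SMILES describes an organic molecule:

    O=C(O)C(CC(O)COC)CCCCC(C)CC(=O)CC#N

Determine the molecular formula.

C16H27NO5

Walk through each heavy atom and fill implicit hydrogens from standard valence (C 4, N 3, O 2, S 2, halogen 1):
  atom 1: O, bond orders sum to 2 (valence 2) → 0 H
  atom 2: C, bond orders sum to 4 (valence 4) → 0 H
  atom 3: O, bond orders sum to 1 (valence 2) → 1 H
  atom 4: C, bond orders sum to 3 (valence 4) → 1 H
  atom 5: C, bond orders sum to 2 (valence 4) → 2 H
  atom 6: C, bond orders sum to 3 (valence 4) → 1 H
  atom 7: O, bond orders sum to 1 (valence 2) → 1 H
  atom 8: C, bond orders sum to 2 (valence 4) → 2 H
  atom 9: O, bond orders sum to 2 (valence 2) → 0 H
  atom 10: C, bond orders sum to 1 (valence 4) → 3 H
  atom 11: C, bond orders sum to 2 (valence 4) → 2 H
  atom 12: C, bond orders sum to 2 (valence 4) → 2 H
  atom 13: C, bond orders sum to 2 (valence 4) → 2 H
  atom 14: C, bond orders sum to 2 (valence 4) → 2 H
  atom 15: C, bond orders sum to 3 (valence 4) → 1 H
  atom 16: C, bond orders sum to 1 (valence 4) → 3 H
  atom 17: C, bond orders sum to 2 (valence 4) → 2 H
  atom 18: C, bond orders sum to 4 (valence 4) → 0 H
  atom 19: O, bond orders sum to 2 (valence 2) → 0 H
  atom 20: C, bond orders sum to 2 (valence 4) → 2 H
  atom 21: C, bond orders sum to 4 (valence 4) → 0 H
  atom 22: N, bond orders sum to 3 (valence 3) → 0 H
Totals → C:16, H:27, N:1, O:5.
In Hill order: C16H27NO5.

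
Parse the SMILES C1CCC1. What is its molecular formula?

C4H8

Walk through each heavy atom and fill implicit hydrogens from standard valence (C 4, N 3, O 2, S 2, halogen 1):
  atom 1: C, bond orders sum to 2 (valence 4) → 2 H
  atom 2: C, bond orders sum to 2 (valence 4) → 2 H
  atom 3: C, bond orders sum to 2 (valence 4) → 2 H
  atom 4: C, bond orders sum to 2 (valence 4) → 2 H
Totals → C:4, H:8.
In Hill order: C4H8.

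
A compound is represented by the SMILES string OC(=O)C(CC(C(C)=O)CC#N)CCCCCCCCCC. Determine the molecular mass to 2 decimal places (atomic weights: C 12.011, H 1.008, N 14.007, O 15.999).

First, the molecular formula is C18H31NO3 (counting implicit H from valence).
  C: 18 × 12.011 = 216.198
  H: 31 × 1.008 = 31.248
  N: 1 × 14.007 = 14.007
  O: 3 × 15.999 = 47.997
Sum: 18×12.011 + 31×1.008 + 1×14.007 + 3×15.999 = 309.450 → 309.45 g/mol.

309.45 g/mol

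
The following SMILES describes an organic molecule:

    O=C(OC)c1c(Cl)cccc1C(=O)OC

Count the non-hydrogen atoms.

Every atom symbol written in the SMILES (organic subset) is one heavy atom; implicit H are not written.
Heavy atoms by element → C:10, Cl:1, O:4.
Total: 15.

15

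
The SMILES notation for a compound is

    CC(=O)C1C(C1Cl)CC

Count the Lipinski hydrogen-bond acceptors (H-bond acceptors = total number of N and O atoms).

1

N atoms: 0; O atoms: 1.
Lipinski HBA = 0 + 1 = 1.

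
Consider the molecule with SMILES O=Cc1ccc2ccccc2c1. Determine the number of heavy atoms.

12

Every atom symbol written in the SMILES (organic subset) is one heavy atom; implicit H are not written.
Heavy atoms by element → C:11, O:1.
Total: 12.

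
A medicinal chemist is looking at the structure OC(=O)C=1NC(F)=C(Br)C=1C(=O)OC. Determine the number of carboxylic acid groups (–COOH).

The carboxylic acid motif appears at heavy-atom position 2 in the SMILES.
Other groups present: 1 ester.
Carboxylic acid count: 1.

1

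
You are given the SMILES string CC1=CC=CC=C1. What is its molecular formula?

Walk through each heavy atom and fill implicit hydrogens from standard valence (C 4, N 3, O 2, S 2, halogen 1):
  atom 1: C, bond orders sum to 1 (valence 4) → 3 H
  atom 2: C, bond orders sum to 4 (valence 4) → 0 H
  atom 3: C, bond orders sum to 3 (valence 4) → 1 H
  atom 4: C, bond orders sum to 3 (valence 4) → 1 H
  atom 5: C, bond orders sum to 3 (valence 4) → 1 H
  atom 6: C, bond orders sum to 3 (valence 4) → 1 H
  atom 7: C, bond orders sum to 3 (valence 4) → 1 H
Totals → C:7, H:8.

C7H8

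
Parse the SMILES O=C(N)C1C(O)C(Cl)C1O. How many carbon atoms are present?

Count every carbon token in the SMILES (each C, including those in ring-closure positions and inside branches).
Carbon count: 5.

5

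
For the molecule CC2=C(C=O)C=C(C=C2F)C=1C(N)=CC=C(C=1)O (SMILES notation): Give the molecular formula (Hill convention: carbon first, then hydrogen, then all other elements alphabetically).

Walk through each heavy atom and fill implicit hydrogens from standard valence (C 4, N 3, O 2, S 2, halogen 1):
  atom 1: C, bond orders sum to 1 (valence 4) → 3 H
  atom 2: C, bond orders sum to 4 (valence 4) → 0 H
  atom 3: C, bond orders sum to 4 (valence 4) → 0 H
  atom 4: C, bond orders sum to 3 (valence 4) → 1 H
  atom 5: O, bond orders sum to 2 (valence 2) → 0 H
  atom 6: C, bond orders sum to 3 (valence 4) → 1 H
  atom 7: C, bond orders sum to 4 (valence 4) → 0 H
  atom 8: C, bond orders sum to 3 (valence 4) → 1 H
  atom 9: C, bond orders sum to 4 (valence 4) → 0 H
  atom 10: F (halogen, monovalent) → 0 H
  atom 11: C, bond orders sum to 4 (valence 4) → 0 H
  atom 12: C, bond orders sum to 4 (valence 4) → 0 H
  atom 13: N, bond orders sum to 1 (valence 3) → 2 H
  atom 14: C, bond orders sum to 3 (valence 4) → 1 H
  atom 15: C, bond orders sum to 3 (valence 4) → 1 H
  atom 16: C, bond orders sum to 4 (valence 4) → 0 H
  atom 17: C, bond orders sum to 3 (valence 4) → 1 H
  atom 18: O, bond orders sum to 1 (valence 2) → 1 H
Totals → C:14, H:12, F:1, N:1, O:2.
In Hill order: C14H12FNO2.

C14H12FNO2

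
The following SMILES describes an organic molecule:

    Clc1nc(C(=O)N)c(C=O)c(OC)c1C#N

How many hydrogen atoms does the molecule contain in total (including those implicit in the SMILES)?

6

Walk through each heavy atom and fill implicit hydrogens from standard valence (C 4, N 3, O 2, S 2, halogen 1); for lowercase aromatic atoms, an aromatic c carries 1 H when it has two neighbours and 0 H with three, and aromatic n carries 0 H:
  atom 1: Cl (halogen, monovalent) → 0 H
  atom 2: aromatic c, 3 neighbours → 0 H
  atom 3: aromatic n, 2 neighbours → 0 H
  atom 4: aromatic c, 3 neighbours → 0 H
  atom 5: C, bond orders sum to 4 (valence 4) → 0 H
  atom 6: O, bond orders sum to 2 (valence 2) → 0 H
  atom 7: N, bond orders sum to 1 (valence 3) → 2 H
  atom 8: aromatic c, 3 neighbours → 0 H
  atom 9: C, bond orders sum to 3 (valence 4) → 1 H
  atom 10: O, bond orders sum to 2 (valence 2) → 0 H
  atom 11: aromatic c, 3 neighbours → 0 H
  atom 12: O, bond orders sum to 2 (valence 2) → 0 H
  atom 13: C, bond orders sum to 1 (valence 4) → 3 H
  atom 14: aromatic c, 3 neighbours → 0 H
  atom 15: C, bond orders sum to 4 (valence 4) → 0 H
  atom 16: N, bond orders sum to 3 (valence 3) → 0 H
Total hydrogens: 6.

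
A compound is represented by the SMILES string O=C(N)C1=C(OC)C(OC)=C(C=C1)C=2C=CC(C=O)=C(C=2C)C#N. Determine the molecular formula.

Walk through each heavy atom and fill implicit hydrogens from standard valence (C 4, N 3, O 2, S 2, halogen 1):
  atom 1: O, bond orders sum to 2 (valence 2) → 0 H
  atom 2: C, bond orders sum to 4 (valence 4) → 0 H
  atom 3: N, bond orders sum to 1 (valence 3) → 2 H
  atom 4: C, bond orders sum to 4 (valence 4) → 0 H
  atom 5: C, bond orders sum to 4 (valence 4) → 0 H
  atom 6: O, bond orders sum to 2 (valence 2) → 0 H
  atom 7: C, bond orders sum to 1 (valence 4) → 3 H
  atom 8: C, bond orders sum to 4 (valence 4) → 0 H
  atom 9: O, bond orders sum to 2 (valence 2) → 0 H
  atom 10: C, bond orders sum to 1 (valence 4) → 3 H
  atom 11: C, bond orders sum to 4 (valence 4) → 0 H
  atom 12: C, bond orders sum to 3 (valence 4) → 1 H
  atom 13: C, bond orders sum to 3 (valence 4) → 1 H
  atom 14: C, bond orders sum to 4 (valence 4) → 0 H
  atom 15: C, bond orders sum to 3 (valence 4) → 1 H
  atom 16: C, bond orders sum to 3 (valence 4) → 1 H
  atom 17: C, bond orders sum to 4 (valence 4) → 0 H
  atom 18: C, bond orders sum to 3 (valence 4) → 1 H
  atom 19: O, bond orders sum to 2 (valence 2) → 0 H
  atom 20: C, bond orders sum to 4 (valence 4) → 0 H
  atom 21: C, bond orders sum to 4 (valence 4) → 0 H
  atom 22: C, bond orders sum to 1 (valence 4) → 3 H
  atom 23: C, bond orders sum to 4 (valence 4) → 0 H
  atom 24: N, bond orders sum to 3 (valence 3) → 0 H
Totals → C:18, H:16, N:2, O:4.

C18H16N2O4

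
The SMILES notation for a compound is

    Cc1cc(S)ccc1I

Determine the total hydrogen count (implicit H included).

Walk through each heavy atom and fill implicit hydrogens from standard valence (C 4, N 3, O 2, S 2, halogen 1); for lowercase aromatic atoms, an aromatic c carries 1 H when it has two neighbours and 0 H with three, and aromatic n carries 0 H:
  atom 1: C, bond orders sum to 1 (valence 4) → 3 H
  atom 2: aromatic c, 3 neighbours → 0 H
  atom 3: aromatic c, 2 neighbours → 1 H
  atom 4: aromatic c, 3 neighbours → 0 H
  atom 5: S, bond orders sum to 1 (valence 2) → 1 H
  atom 6: aromatic c, 2 neighbours → 1 H
  atom 7: aromatic c, 2 neighbours → 1 H
  atom 8: aromatic c, 3 neighbours → 0 H
  atom 9: I (halogen, monovalent) → 0 H
Total hydrogens: 7.

7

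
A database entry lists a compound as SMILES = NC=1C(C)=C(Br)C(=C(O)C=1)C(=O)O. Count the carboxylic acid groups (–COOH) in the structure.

1

The carboxylic acid motif appears at heavy-atom position 11 in the SMILES.
Other groups present: 1 hydroxyl, 1 primary amine.
Carboxylic acid count: 1.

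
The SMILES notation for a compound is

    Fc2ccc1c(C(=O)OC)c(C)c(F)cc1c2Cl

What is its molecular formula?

C13H9ClF2O2

Walk through each heavy atom and fill implicit hydrogens from standard valence (C 4, N 3, O 2, S 2, halogen 1); for lowercase aromatic atoms, an aromatic c carries 1 H when it has two neighbours and 0 H with three, and aromatic n carries 0 H:
  atom 1: F (halogen, monovalent) → 0 H
  atom 2: aromatic c, 3 neighbours → 0 H
  atom 3: aromatic c, 2 neighbours → 1 H
  atom 4: aromatic c, 2 neighbours → 1 H
  atom 5: aromatic c, 3 neighbours → 0 H
  atom 6: aromatic c, 3 neighbours → 0 H
  atom 7: C, bond orders sum to 4 (valence 4) → 0 H
  atom 8: O, bond orders sum to 2 (valence 2) → 0 H
  atom 9: O, bond orders sum to 2 (valence 2) → 0 H
  atom 10: C, bond orders sum to 1 (valence 4) → 3 H
  atom 11: aromatic c, 3 neighbours → 0 H
  atom 12: C, bond orders sum to 1 (valence 4) → 3 H
  atom 13: aromatic c, 3 neighbours → 0 H
  atom 14: F (halogen, monovalent) → 0 H
  atom 15: aromatic c, 2 neighbours → 1 H
  atom 16: aromatic c, 3 neighbours → 0 H
  atom 17: aromatic c, 3 neighbours → 0 H
  atom 18: Cl (halogen, monovalent) → 0 H
Totals → C:13, H:9, Cl:1, F:2, O:2.
In Hill order: C13H9ClF2O2.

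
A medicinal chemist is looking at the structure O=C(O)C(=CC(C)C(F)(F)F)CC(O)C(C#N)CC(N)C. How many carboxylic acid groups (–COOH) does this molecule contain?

1

The carboxylic acid motif appears at heavy-atom position 2 in the SMILES.
Other groups present: 1 alkene, 1 hydroxyl, 1 nitrile, 1 primary amine.
Carboxylic acid count: 1.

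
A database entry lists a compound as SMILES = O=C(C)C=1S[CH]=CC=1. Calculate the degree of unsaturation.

Degree of unsaturation = (number of rings) + (number of π bonds).
Ring closures in the SMILES: 1.
π bonds: 3 double bonds (each 1 DoU) → 3 DoU from unsaturation.
Total DoU = 1 + 3 = 4.

4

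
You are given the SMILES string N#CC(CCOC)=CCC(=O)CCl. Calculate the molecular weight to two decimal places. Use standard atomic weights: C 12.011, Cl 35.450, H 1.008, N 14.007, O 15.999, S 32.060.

First, the molecular formula is C9H12ClNO2 (counting implicit H from valence).
  C: 9 × 12.011 = 108.099
  Cl: 1 × 35.450 = 35.450
  H: 12 × 1.008 = 12.096
  N: 1 × 14.007 = 14.007
  O: 2 × 15.999 = 31.998
Sum: 9×12.011 + 1×35.450 + 12×1.008 + 1×14.007 + 2×15.999 = 201.650 → 201.65 g/mol.

201.65 g/mol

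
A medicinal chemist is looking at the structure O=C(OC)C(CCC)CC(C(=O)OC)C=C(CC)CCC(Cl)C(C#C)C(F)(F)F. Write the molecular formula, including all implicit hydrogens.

Walk through each heavy atom and fill implicit hydrogens from standard valence (C 4, N 3, O 2, S 2, halogen 1):
  atom 1: O, bond orders sum to 2 (valence 2) → 0 H
  atom 2: C, bond orders sum to 4 (valence 4) → 0 H
  atom 3: O, bond orders sum to 2 (valence 2) → 0 H
  atom 4: C, bond orders sum to 1 (valence 4) → 3 H
  atom 5: C, bond orders sum to 3 (valence 4) → 1 H
  atom 6: C, bond orders sum to 2 (valence 4) → 2 H
  atom 7: C, bond orders sum to 2 (valence 4) → 2 H
  atom 8: C, bond orders sum to 1 (valence 4) → 3 H
  atom 9: C, bond orders sum to 2 (valence 4) → 2 H
  atom 10: C, bond orders sum to 3 (valence 4) → 1 H
  atom 11: C, bond orders sum to 4 (valence 4) → 0 H
  atom 12: O, bond orders sum to 2 (valence 2) → 0 H
  atom 13: O, bond orders sum to 2 (valence 2) → 0 H
  atom 14: C, bond orders sum to 1 (valence 4) → 3 H
  atom 15: C, bond orders sum to 3 (valence 4) → 1 H
  atom 16: C, bond orders sum to 4 (valence 4) → 0 H
  atom 17: C, bond orders sum to 2 (valence 4) → 2 H
  atom 18: C, bond orders sum to 1 (valence 4) → 3 H
  atom 19: C, bond orders sum to 2 (valence 4) → 2 H
  atom 20: C, bond orders sum to 2 (valence 4) → 2 H
  atom 21: C, bond orders sum to 3 (valence 4) → 1 H
  atom 22: Cl (halogen, monovalent) → 0 H
  atom 23: C, bond orders sum to 3 (valence 4) → 1 H
  atom 24: C, bond orders sum to 4 (valence 4) → 0 H
  atom 25: C, bond orders sum to 3 (valence 4) → 1 H
  atom 26: C, bond orders sum to 4 (valence 4) → 0 H
  atom 27: F (halogen, monovalent) → 0 H
  atom 28: F (halogen, monovalent) → 0 H
  atom 29: F (halogen, monovalent) → 0 H
Totals → C:21, H:30, Cl:1, F:3, O:4.
In Hill order: C21H30ClF3O4.

C21H30ClF3O4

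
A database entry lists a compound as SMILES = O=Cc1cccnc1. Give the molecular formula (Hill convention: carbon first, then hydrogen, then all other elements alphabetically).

C6H5NO

Walk through each heavy atom and fill implicit hydrogens from standard valence (C 4, N 3, O 2, S 2, halogen 1); for lowercase aromatic atoms, an aromatic c carries 1 H when it has two neighbours and 0 H with three, and aromatic n carries 0 H:
  atom 1: O, bond orders sum to 2 (valence 2) → 0 H
  atom 2: C, bond orders sum to 3 (valence 4) → 1 H
  atom 3: aromatic c, 3 neighbours → 0 H
  atom 4: aromatic c, 2 neighbours → 1 H
  atom 5: aromatic c, 2 neighbours → 1 H
  atom 6: aromatic c, 2 neighbours → 1 H
  atom 7: aromatic n, 2 neighbours → 0 H
  atom 8: aromatic c, 2 neighbours → 1 H
Totals → C:6, H:5, N:1, O:1.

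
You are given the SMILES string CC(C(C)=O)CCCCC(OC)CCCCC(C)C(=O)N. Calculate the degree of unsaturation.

2

Degree of unsaturation = (number of rings) + (number of π bonds).
Ring closures in the SMILES: 0.
π bonds: 2 double bonds (each 1 DoU) → 2 DoU from unsaturation.
Total DoU = 0 + 2 = 2.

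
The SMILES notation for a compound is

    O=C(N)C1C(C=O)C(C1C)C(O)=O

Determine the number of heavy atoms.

Every atom symbol written in the SMILES (organic subset) is one heavy atom; implicit H are not written.
Heavy atoms by element → C:8, N:1, O:4.
Total: 13.

13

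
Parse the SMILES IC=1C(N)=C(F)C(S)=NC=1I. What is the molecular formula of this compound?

Walk through each heavy atom and fill implicit hydrogens from standard valence (C 4, N 3, O 2, S 2, halogen 1):
  atom 1: I (halogen, monovalent) → 0 H
  atom 2: C, bond orders sum to 4 (valence 4) → 0 H
  atom 3: C, bond orders sum to 4 (valence 4) → 0 H
  atom 4: N, bond orders sum to 1 (valence 3) → 2 H
  atom 5: C, bond orders sum to 4 (valence 4) → 0 H
  atom 6: F (halogen, monovalent) → 0 H
  atom 7: C, bond orders sum to 4 (valence 4) → 0 H
  atom 8: S, bond orders sum to 1 (valence 2) → 1 H
  atom 9: N, bond orders sum to 3 (valence 3) → 0 H
  atom 10: C, bond orders sum to 4 (valence 4) → 0 H
  atom 11: I (halogen, monovalent) → 0 H
Totals → C:5, H:3, F:1, I:2, N:2, S:1.
In Hill order: C5H3FI2N2S.

C5H3FI2N2S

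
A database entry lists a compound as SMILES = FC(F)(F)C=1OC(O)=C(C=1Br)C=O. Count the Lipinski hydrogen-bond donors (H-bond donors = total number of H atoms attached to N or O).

Donors: find every N or O and count the H atoms it carries.
  atom 6 (O): bond orders sum to 2 → 0 H
  atom 8 (O): bond orders sum to 1 → 1 H
  atom 13 (O): bond orders sum to 2 → 0 H
Lipinski HBD = 1.

1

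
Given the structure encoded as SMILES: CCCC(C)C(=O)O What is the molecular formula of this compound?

C6H12O2

Walk through each heavy atom and fill implicit hydrogens from standard valence (C 4, N 3, O 2, S 2, halogen 1):
  atom 1: C, bond orders sum to 1 (valence 4) → 3 H
  atom 2: C, bond orders sum to 2 (valence 4) → 2 H
  atom 3: C, bond orders sum to 2 (valence 4) → 2 H
  atom 4: C, bond orders sum to 3 (valence 4) → 1 H
  atom 5: C, bond orders sum to 1 (valence 4) → 3 H
  atom 6: C, bond orders sum to 4 (valence 4) → 0 H
  atom 7: O, bond orders sum to 2 (valence 2) → 0 H
  atom 8: O, bond orders sum to 1 (valence 2) → 1 H
Totals → C:6, H:12, O:2.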